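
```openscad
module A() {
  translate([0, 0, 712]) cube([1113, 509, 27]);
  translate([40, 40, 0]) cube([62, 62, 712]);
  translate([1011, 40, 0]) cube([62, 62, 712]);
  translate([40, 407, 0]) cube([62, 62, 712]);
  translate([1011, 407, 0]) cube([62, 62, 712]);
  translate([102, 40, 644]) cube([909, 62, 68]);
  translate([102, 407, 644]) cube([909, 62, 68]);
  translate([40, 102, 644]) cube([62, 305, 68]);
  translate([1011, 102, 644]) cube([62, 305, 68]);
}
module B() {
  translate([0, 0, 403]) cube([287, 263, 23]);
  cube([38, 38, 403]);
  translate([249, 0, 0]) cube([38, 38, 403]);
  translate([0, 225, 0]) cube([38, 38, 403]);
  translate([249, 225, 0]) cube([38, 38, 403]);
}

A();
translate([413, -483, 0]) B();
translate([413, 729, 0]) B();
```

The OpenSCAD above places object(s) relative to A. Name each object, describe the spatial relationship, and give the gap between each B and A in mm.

A is a table. B is a stool. Two stools sit around the table at the −y, +y sides. The gap between each stool and the table is 220 mm.

Each stool's nearest face is 220 mm from the table's bounding box.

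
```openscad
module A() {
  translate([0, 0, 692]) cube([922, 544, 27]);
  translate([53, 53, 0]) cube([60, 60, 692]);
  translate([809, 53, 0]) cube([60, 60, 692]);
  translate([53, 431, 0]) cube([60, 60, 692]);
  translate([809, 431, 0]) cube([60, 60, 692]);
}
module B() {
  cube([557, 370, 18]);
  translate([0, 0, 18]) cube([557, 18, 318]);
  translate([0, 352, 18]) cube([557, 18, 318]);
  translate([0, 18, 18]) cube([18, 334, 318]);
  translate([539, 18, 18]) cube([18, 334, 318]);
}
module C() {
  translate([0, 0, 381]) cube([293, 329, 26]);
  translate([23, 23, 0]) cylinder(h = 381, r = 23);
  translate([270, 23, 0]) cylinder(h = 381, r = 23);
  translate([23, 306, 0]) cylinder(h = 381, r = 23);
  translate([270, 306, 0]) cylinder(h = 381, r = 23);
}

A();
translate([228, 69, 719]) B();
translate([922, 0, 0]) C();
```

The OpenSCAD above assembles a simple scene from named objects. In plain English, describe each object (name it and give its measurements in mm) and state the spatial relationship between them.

A is a table: top 922 mm (x) × 544 mm (y), 27 mm thick, upper face at z = 719 mm, on four 60×60 mm square legs, each inset 53 mm from the nearest pair of top edges, running from z = 0 to the bottom of the top.

B is an open storage box with external size 557×370×336 mm and wall thickness 18 mm (the base is also 18 mm thick). The base covers the whole footprint; the four walls stand on the base, with the y-facing walls full-width and the x-facing walls fitting between their inner faces.

C is a four-legged stool. The seat is 293×329 mm, 26 mm thick, top at z = 407 mm. It stands on four round legs, each 46 mm in diameter, from z = 0 to the seat underside, each leg's axis is inset half a diameter from the nearest pair of seat edges (so the leg's bounding box is flush with the corner).

The open box is on top of the table. The stool is against the table's +x side, with their −y faces flush.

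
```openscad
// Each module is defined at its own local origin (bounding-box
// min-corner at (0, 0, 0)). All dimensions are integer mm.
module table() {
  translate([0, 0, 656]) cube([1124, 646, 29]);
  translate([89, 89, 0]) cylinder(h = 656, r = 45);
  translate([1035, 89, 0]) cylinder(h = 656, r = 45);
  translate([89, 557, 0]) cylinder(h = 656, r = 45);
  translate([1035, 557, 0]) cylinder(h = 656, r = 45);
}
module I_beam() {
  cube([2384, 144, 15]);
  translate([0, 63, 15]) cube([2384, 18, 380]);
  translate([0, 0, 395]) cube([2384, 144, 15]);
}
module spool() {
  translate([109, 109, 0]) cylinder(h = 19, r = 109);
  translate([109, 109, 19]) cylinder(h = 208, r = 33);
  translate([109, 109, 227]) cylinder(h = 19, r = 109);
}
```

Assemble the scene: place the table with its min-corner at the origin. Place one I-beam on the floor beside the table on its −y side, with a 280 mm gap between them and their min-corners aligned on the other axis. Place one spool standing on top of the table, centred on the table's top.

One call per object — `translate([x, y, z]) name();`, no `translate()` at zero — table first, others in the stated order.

table();
translate([0, -424, 0]) I_beam();
translate([453, 214, 685]) spool();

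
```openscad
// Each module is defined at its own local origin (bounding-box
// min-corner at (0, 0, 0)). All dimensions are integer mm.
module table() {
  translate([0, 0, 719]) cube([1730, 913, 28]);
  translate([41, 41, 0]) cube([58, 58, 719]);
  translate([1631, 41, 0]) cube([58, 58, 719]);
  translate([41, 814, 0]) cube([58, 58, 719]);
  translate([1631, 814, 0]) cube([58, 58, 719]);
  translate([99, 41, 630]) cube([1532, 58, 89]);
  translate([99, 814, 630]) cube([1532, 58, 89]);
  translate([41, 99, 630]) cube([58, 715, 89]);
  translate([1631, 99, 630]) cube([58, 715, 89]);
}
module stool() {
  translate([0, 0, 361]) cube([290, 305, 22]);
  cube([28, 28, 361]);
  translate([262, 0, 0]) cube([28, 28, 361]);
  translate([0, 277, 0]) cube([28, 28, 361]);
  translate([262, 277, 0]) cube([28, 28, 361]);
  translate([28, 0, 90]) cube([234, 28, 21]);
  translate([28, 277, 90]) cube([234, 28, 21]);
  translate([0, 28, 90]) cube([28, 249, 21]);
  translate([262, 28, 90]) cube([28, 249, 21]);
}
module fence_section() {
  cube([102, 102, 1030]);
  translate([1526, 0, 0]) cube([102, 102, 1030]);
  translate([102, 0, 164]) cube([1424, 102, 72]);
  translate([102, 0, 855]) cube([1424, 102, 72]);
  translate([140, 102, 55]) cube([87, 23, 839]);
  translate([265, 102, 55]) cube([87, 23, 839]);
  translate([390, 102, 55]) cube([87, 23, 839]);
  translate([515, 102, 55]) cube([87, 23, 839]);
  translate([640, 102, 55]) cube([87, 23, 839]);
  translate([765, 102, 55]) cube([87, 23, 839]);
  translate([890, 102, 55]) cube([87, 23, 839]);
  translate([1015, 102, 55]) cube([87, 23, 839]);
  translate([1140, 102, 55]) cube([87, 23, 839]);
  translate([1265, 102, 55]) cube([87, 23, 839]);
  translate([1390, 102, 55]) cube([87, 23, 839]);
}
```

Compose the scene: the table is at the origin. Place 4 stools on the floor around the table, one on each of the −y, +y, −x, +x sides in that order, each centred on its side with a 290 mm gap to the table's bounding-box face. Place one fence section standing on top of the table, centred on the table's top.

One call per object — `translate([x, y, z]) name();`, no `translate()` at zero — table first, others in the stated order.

table();
translate([720, -595, 0]) stool();
translate([720, 1203, 0]) stool();
translate([-580, 304, 0]) stool();
translate([2020, 304, 0]) stool();
translate([51, 394, 747]) fence_section();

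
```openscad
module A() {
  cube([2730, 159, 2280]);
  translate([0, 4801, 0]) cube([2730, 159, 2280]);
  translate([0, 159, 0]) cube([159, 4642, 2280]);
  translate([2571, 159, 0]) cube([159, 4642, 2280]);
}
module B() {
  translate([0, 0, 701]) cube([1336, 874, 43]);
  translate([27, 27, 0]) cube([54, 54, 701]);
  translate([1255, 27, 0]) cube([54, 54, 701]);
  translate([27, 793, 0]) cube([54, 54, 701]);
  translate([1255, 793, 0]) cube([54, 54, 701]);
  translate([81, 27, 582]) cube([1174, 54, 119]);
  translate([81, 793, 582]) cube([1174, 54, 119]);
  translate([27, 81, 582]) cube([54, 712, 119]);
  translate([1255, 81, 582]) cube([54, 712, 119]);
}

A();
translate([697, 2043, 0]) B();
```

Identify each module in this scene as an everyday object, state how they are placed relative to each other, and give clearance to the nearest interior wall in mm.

Clearances: x = 538, y = 1884; minimum 538 mm.

A is a house frame. B is a table. The table sits inside the house frame, centred. The clearance to the nearest interior wall is 538 mm.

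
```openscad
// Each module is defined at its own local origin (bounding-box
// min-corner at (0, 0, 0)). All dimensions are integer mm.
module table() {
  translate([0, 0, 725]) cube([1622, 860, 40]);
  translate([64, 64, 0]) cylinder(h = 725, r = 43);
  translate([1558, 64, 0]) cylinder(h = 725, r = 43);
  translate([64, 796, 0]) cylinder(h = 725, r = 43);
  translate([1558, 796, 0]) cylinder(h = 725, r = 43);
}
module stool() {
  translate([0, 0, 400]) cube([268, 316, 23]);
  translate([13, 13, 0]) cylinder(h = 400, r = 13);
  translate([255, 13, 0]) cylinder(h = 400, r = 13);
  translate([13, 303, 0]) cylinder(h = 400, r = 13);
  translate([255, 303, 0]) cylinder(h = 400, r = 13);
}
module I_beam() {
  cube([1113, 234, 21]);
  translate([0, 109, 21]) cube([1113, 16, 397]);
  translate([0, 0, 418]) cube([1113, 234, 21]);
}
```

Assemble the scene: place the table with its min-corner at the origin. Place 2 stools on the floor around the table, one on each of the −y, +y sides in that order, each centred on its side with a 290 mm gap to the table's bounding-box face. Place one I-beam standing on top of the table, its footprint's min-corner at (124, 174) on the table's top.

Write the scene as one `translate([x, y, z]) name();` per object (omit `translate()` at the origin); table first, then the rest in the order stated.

table();
translate([677, -606, 0]) stool();
translate([677, 1150, 0]) stool();
translate([124, 174, 765]) I_beam();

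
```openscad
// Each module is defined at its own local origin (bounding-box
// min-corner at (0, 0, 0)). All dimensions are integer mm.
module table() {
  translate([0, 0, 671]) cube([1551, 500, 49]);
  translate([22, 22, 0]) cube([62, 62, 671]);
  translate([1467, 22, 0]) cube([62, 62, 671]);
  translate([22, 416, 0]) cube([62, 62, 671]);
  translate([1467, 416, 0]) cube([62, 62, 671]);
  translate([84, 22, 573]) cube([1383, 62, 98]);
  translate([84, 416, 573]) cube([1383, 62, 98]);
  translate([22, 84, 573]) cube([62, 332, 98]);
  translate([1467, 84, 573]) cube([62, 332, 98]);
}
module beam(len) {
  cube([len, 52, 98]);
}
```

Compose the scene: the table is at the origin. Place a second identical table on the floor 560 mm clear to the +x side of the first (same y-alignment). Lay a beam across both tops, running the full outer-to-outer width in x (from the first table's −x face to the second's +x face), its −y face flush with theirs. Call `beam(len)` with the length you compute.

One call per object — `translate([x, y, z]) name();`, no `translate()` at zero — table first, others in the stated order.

table();
translate([2111, 0, 0]) table();
translate([0, 0, 720]) beam(3662);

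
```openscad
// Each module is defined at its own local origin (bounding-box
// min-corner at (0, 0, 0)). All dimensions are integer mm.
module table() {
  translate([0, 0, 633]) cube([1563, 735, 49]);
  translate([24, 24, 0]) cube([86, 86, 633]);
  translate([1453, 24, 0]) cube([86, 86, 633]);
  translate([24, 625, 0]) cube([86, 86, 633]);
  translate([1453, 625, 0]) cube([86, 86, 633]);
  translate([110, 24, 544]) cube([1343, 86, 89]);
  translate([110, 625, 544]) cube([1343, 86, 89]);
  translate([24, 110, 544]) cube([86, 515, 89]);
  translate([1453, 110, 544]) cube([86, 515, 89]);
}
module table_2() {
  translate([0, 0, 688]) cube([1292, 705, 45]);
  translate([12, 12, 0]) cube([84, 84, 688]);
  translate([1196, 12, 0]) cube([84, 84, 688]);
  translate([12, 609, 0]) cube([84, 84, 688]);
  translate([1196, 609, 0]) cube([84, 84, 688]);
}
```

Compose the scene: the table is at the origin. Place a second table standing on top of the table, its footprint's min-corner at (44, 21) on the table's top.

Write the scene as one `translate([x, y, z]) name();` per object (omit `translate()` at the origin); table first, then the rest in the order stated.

table();
translate([44, 21, 682]) table_2();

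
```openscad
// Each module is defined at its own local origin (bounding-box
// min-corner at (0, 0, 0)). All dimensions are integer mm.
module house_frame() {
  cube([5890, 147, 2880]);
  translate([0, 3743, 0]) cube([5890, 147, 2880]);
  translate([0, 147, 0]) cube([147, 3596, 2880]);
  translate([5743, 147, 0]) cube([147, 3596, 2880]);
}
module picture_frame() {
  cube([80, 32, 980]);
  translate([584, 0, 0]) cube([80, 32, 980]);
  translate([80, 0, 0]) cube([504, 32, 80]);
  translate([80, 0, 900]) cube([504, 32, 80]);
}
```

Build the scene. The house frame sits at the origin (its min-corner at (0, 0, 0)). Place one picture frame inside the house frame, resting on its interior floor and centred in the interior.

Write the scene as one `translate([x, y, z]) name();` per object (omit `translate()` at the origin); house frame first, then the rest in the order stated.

house_frame();
translate([2613, 1929, 0]) picture_frame();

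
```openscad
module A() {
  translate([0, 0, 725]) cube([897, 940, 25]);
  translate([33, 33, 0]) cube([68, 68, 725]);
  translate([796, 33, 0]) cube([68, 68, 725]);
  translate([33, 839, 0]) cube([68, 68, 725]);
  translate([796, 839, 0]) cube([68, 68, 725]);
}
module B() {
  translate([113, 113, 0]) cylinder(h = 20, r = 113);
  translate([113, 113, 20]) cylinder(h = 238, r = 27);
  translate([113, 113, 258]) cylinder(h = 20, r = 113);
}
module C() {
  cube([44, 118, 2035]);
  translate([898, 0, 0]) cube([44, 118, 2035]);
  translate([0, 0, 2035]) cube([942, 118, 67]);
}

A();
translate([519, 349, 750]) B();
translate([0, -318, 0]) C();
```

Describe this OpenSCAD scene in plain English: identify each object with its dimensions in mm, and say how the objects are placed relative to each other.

A is a table: top 897 mm (x) × 940 mm (y), 25 mm thick, upper face at z = 750 mm, on four 68×68 mm square legs, each inset 33 mm from the nearest pair of top edges, running from z = 0 to the bottom of the top.

B is a spool: two coaxial disc flanges of radius 113 mm and thickness 20 mm, joined by a core cylinder of radius 27 mm and height 238 mm. The lower flange rests on z = 0 and the three cylinders share a vertical axis.

C is a rectangular door frame: two vertical jambs of 44×118 mm section, 2035 mm tall, with a clear opening 854 mm wide between their inner faces. A header 67 mm tall and 118 mm deep lies on top of the jambs and spans the full outside width.

The spool is on top of the table. The door frame is on the floor beside the table on its −y side.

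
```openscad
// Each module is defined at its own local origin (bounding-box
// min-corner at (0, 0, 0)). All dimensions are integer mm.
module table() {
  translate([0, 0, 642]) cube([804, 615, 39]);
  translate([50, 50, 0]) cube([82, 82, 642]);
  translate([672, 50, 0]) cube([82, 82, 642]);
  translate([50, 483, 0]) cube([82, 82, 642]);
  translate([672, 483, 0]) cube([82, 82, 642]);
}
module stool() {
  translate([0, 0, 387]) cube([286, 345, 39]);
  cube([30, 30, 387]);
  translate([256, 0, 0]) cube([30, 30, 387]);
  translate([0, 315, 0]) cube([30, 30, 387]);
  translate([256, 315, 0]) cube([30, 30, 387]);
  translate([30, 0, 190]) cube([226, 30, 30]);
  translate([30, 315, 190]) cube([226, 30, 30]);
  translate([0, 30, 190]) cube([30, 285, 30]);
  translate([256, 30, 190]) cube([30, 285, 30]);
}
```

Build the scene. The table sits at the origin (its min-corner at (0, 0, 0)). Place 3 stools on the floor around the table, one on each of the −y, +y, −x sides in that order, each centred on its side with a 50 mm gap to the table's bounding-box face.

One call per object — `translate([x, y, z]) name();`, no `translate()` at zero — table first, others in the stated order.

table();
translate([259, -395, 0]) stool();
translate([259, 665, 0]) stool();
translate([-336, 135, 0]) stool();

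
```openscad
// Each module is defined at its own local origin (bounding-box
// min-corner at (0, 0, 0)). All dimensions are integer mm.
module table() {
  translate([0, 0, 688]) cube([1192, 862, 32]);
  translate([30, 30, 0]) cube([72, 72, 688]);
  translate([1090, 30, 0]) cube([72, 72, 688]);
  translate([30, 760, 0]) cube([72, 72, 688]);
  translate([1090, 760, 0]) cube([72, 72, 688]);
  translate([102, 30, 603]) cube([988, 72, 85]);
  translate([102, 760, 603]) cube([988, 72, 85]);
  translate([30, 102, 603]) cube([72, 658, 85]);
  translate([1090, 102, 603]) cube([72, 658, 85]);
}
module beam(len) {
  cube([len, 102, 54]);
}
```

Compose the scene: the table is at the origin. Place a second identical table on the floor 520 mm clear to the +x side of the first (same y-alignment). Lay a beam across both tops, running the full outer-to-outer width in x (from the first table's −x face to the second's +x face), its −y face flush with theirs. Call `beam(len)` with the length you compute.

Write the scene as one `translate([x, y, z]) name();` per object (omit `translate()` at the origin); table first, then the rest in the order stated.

table();
translate([1712, 0, 0]) table();
translate([0, 0, 720]) beam(2904);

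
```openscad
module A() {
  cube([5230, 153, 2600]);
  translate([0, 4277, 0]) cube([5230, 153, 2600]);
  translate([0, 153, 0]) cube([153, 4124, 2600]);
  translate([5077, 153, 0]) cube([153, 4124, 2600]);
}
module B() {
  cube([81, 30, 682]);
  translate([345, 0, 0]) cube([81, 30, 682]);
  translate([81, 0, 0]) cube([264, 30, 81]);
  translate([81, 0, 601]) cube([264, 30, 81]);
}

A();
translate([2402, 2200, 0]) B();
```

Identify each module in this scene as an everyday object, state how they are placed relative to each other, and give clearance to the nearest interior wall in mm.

A is a house frame. B is a picture frame. The picture frame sits inside the house frame, centred. The clearance to the nearest interior wall is 2047 mm.

Clearances: x = 2249, y = 2047; minimum 2047 mm.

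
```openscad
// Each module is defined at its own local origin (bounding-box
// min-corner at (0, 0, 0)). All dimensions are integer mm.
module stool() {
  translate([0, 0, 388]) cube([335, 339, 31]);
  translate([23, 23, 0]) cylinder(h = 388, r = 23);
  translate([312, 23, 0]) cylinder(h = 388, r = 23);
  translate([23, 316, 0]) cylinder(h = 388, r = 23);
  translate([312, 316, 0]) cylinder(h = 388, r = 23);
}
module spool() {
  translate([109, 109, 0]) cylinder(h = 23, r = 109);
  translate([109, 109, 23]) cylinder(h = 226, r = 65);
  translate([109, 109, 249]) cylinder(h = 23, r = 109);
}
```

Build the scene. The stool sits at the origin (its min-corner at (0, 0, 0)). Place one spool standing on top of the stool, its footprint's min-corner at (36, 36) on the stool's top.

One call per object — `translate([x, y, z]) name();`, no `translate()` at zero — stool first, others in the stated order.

stool();
translate([36, 36, 419]) spool();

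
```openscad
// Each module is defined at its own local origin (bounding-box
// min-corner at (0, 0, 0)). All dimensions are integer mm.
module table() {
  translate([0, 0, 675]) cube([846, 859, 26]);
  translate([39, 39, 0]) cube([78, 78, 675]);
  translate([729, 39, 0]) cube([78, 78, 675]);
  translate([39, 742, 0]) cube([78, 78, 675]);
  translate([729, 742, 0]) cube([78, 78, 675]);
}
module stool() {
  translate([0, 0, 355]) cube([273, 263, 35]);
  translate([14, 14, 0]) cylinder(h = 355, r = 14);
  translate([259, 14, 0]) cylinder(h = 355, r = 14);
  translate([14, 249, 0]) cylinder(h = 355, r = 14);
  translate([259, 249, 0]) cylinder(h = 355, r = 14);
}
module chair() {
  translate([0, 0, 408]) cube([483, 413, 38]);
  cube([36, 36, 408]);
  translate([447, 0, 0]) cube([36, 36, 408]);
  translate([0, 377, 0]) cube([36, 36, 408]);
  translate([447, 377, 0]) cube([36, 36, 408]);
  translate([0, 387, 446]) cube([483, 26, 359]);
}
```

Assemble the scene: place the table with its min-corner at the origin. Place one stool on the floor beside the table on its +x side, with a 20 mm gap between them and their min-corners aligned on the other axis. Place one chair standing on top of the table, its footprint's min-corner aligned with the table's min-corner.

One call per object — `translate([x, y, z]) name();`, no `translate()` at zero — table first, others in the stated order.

table();
translate([866, 0, 0]) stool();
translate([0, 0, 701]) chair();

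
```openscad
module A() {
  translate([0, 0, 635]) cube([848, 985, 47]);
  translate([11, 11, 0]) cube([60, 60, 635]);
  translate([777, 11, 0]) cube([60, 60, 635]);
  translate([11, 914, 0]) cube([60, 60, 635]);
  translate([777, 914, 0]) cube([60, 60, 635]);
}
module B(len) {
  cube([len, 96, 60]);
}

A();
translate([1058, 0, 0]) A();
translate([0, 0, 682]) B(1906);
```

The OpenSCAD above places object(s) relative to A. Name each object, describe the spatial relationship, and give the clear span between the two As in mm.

A is a table. B is a beam. A beam spans the tops of two tables. The clear span between the two tables is 210 mm.

Second table starts at x = 1058; first ends at x = 848; clear span = 1058 − 848 = 210 mm.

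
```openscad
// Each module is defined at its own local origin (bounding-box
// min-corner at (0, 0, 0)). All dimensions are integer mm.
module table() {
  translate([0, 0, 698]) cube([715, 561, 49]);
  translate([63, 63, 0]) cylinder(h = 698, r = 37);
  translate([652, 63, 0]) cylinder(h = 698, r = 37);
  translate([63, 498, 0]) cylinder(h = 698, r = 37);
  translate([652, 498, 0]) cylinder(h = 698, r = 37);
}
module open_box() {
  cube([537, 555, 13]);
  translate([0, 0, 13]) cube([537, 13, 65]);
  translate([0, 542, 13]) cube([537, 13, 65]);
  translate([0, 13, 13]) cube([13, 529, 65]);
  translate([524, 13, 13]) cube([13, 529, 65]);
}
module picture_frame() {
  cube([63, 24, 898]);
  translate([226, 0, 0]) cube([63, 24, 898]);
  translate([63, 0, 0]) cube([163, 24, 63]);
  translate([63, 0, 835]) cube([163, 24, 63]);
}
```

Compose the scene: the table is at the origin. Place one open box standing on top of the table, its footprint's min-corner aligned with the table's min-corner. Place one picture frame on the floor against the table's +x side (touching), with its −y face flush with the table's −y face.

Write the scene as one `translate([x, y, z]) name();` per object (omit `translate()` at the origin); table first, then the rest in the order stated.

table();
translate([0, 0, 747]) open_box();
translate([715, 0, 0]) picture_frame();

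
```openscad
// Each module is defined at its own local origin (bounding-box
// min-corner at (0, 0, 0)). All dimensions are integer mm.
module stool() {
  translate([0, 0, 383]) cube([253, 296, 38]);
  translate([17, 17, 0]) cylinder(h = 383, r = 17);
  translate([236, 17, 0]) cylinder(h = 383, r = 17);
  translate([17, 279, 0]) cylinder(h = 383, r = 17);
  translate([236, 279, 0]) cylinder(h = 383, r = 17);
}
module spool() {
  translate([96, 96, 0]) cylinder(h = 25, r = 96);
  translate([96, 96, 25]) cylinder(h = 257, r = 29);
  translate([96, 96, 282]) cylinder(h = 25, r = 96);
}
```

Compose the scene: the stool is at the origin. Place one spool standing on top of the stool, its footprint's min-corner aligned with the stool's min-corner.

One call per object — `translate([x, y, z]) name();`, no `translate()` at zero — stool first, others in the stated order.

stool();
translate([0, 0, 421]) spool();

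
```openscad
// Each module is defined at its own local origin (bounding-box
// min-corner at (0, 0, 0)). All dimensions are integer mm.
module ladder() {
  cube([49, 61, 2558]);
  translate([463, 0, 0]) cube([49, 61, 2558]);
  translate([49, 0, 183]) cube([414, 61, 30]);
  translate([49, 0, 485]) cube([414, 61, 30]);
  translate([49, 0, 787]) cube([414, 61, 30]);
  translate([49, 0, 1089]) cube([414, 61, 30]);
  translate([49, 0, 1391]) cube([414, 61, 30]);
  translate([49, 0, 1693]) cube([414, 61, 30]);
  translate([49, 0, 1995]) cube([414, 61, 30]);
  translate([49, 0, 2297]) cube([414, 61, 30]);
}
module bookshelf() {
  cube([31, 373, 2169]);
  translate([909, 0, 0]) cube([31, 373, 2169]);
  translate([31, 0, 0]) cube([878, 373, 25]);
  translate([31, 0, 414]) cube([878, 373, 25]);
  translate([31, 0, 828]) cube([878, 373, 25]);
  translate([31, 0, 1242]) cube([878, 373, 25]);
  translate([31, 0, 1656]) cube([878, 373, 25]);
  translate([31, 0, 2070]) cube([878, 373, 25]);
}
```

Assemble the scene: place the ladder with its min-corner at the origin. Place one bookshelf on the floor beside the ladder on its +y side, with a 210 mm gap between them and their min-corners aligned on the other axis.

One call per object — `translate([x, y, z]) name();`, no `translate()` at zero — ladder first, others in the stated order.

ladder();
translate([0, 271, 0]) bookshelf();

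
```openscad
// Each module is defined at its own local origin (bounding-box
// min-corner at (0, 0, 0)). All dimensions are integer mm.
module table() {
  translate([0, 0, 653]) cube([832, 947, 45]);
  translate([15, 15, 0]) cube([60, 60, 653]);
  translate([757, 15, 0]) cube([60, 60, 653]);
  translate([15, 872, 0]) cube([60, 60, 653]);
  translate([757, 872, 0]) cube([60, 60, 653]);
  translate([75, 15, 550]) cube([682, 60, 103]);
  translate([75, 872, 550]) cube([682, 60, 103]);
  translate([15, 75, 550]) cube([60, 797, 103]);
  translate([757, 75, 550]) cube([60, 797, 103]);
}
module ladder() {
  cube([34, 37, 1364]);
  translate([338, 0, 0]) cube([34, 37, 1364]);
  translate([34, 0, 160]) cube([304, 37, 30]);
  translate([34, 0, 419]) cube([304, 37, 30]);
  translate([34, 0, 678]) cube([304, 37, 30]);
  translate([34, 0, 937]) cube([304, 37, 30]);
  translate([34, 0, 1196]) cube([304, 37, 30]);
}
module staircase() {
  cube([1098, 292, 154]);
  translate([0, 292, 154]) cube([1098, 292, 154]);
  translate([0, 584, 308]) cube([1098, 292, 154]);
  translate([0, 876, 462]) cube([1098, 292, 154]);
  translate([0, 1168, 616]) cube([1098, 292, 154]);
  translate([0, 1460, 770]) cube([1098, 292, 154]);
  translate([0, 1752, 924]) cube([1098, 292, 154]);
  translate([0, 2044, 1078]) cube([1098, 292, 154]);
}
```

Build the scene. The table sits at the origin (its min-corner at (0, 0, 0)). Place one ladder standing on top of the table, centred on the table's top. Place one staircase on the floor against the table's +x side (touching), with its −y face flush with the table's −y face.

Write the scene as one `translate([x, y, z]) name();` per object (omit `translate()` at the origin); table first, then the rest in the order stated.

table();
translate([230, 455, 698]) ladder();
translate([832, 0, 0]) staircase();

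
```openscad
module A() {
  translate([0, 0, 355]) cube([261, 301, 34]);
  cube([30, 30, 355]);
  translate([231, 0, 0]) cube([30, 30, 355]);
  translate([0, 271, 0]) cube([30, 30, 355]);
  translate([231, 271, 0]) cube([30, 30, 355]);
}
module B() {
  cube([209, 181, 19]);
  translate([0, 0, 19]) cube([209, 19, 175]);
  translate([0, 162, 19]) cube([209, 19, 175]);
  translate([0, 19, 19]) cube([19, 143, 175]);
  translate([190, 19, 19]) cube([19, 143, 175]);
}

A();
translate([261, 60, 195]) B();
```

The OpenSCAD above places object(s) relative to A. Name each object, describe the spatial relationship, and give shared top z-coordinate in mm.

A is a stool. B is an open box. The open box is beside the stool with their tops flush at z = 389. The shared top z-coordinate is 389 mm.

Both tops at z = 389 mm.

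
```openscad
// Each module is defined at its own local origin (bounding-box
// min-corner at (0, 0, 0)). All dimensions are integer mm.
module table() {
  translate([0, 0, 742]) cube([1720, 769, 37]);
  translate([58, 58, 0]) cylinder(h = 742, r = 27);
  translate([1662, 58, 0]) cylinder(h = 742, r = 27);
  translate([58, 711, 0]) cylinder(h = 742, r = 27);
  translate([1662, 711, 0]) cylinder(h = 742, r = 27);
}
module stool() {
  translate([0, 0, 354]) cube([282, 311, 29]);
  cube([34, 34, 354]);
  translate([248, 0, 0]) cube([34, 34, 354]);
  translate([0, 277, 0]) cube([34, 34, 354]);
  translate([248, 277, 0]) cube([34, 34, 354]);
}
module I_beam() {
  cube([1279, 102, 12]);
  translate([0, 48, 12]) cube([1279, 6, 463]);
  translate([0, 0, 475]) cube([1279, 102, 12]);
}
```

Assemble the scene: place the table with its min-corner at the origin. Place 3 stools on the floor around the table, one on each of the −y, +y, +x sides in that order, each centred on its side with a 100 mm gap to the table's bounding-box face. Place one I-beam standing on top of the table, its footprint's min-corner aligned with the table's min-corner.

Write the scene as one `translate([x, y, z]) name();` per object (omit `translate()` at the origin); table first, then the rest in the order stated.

table();
translate([719, -411, 0]) stool();
translate([719, 869, 0]) stool();
translate([1820, 229, 0]) stool();
translate([0, 0, 779]) I_beam();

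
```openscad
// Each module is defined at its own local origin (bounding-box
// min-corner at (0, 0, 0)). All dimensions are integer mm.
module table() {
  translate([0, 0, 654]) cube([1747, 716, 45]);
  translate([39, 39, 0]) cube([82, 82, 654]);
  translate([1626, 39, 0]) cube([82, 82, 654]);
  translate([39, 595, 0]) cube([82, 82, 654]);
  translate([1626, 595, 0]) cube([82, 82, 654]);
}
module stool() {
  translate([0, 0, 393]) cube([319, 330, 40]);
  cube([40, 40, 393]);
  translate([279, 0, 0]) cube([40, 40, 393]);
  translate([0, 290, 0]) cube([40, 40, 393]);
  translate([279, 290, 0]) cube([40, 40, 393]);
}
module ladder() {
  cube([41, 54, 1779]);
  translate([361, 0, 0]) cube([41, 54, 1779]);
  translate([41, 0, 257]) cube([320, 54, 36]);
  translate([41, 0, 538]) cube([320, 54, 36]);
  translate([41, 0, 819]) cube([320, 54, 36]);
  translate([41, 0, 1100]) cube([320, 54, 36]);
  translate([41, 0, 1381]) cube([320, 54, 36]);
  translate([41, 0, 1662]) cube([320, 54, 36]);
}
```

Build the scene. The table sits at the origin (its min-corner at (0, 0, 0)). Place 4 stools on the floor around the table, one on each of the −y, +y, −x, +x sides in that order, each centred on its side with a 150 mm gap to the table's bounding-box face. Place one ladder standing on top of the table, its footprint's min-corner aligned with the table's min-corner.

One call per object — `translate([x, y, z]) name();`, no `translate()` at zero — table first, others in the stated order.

table();
translate([714, -480, 0]) stool();
translate([714, 866, 0]) stool();
translate([-469, 193, 0]) stool();
translate([1897, 193, 0]) stool();
translate([0, 0, 699]) ladder();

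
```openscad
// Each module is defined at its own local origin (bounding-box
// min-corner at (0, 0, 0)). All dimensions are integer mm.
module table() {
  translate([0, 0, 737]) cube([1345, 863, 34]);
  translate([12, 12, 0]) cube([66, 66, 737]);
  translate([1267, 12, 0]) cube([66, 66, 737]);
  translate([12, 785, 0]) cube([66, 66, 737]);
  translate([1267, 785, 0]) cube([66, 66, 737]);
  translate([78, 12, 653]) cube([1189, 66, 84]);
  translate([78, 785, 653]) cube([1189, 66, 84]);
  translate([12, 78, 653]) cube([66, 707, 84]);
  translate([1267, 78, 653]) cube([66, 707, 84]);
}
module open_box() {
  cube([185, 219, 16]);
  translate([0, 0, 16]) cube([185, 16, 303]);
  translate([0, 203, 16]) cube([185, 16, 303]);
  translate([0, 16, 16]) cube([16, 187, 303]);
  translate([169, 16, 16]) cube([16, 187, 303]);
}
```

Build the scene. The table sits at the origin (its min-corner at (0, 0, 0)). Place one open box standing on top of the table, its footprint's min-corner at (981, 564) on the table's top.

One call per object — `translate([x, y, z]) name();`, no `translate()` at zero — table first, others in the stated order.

table();
translate([981, 564, 771]) open_box();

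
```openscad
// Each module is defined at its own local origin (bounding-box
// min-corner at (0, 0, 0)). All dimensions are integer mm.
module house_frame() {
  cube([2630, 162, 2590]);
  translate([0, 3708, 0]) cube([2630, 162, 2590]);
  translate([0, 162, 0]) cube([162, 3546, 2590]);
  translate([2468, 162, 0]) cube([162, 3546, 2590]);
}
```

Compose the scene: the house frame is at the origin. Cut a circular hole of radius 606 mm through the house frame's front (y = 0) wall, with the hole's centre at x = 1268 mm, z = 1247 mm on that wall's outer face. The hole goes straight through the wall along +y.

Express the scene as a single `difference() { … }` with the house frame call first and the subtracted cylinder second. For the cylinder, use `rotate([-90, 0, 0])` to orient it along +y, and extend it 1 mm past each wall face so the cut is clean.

difference() {
  house_frame();
  translate([1268, -1, 1247]) rotate([-90, 0, 0]) cylinder(h = 164, r = 606);
}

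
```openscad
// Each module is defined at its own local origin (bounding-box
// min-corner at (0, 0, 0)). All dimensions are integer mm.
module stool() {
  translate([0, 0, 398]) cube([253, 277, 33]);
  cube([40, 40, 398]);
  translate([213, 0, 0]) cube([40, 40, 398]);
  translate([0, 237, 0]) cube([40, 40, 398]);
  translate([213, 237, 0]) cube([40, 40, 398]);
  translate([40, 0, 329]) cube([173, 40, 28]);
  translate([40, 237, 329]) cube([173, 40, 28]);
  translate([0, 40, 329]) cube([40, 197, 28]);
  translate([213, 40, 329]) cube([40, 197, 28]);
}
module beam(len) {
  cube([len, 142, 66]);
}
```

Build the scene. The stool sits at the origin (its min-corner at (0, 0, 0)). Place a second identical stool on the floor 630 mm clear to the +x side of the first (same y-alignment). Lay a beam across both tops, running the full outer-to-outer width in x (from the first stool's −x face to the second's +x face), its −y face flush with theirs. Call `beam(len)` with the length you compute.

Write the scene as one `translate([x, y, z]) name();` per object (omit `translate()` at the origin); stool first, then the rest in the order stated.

stool();
translate([883, 0, 0]) stool();
translate([0, 0, 431]) beam(1136);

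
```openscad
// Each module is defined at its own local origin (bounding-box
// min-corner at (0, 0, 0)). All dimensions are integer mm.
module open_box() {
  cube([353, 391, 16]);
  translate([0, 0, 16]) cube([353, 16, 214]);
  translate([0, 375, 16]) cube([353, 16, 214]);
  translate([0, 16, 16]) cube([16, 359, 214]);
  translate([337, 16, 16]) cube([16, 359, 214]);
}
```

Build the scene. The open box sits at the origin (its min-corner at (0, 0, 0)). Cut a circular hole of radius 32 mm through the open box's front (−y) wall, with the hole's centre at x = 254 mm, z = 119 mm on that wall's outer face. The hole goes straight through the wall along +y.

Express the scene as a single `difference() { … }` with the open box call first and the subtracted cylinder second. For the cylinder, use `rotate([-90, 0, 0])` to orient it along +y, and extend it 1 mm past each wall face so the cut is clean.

difference() {
  open_box();
  translate([254, -1, 119]) rotate([-90, 0, 0]) cylinder(h = 18, r = 32);
}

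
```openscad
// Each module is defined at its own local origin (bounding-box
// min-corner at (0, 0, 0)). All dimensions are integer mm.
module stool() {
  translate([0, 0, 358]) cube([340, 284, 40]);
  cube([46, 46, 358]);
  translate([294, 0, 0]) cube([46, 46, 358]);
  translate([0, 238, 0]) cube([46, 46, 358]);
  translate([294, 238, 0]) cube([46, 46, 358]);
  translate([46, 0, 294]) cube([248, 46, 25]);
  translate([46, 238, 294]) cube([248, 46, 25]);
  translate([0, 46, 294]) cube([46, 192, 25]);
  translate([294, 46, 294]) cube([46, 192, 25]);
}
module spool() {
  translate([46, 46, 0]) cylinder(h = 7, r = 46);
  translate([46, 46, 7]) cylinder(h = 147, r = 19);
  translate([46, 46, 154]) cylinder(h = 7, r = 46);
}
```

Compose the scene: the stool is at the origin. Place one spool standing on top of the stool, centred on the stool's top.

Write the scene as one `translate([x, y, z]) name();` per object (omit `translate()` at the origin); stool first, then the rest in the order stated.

stool();
translate([124, 96, 398]) spool();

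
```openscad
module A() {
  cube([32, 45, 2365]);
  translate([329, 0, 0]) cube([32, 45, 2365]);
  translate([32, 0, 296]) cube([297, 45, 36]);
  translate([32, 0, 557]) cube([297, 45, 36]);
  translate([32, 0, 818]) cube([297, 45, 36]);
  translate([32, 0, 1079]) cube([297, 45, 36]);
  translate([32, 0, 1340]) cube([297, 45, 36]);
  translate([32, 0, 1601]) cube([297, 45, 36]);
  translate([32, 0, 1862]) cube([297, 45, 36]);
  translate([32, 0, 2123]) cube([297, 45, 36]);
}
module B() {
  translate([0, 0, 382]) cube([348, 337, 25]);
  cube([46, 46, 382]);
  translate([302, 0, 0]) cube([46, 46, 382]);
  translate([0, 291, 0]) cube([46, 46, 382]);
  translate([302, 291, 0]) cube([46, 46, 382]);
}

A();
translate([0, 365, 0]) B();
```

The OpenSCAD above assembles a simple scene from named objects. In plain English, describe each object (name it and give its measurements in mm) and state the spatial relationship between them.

A is a straight ladder. Two 32×45 mm vertical rails, 2365 mm tall, stand 361 mm apart (outside-to-outside) with their front faces coplanar on the −y side. 8 rungs, each 45 mm deep and 36 mm tall, span between the inner faces of the rails, front faces flush with the rails. The lowest rung's underside is at z = 296 mm and rungs are spaced 261 mm apart (underside to underside).

B is a four-legged stool. The seat is a 348×337×25 mm slab whose top surface is at z = 407 mm; four square legs, each 46×46 mm in cross-section, run from the floor (z = 0) to the underside of the seat, each flush with a corner of the seat.

The stool is on the floor beside the ladder on its +y side.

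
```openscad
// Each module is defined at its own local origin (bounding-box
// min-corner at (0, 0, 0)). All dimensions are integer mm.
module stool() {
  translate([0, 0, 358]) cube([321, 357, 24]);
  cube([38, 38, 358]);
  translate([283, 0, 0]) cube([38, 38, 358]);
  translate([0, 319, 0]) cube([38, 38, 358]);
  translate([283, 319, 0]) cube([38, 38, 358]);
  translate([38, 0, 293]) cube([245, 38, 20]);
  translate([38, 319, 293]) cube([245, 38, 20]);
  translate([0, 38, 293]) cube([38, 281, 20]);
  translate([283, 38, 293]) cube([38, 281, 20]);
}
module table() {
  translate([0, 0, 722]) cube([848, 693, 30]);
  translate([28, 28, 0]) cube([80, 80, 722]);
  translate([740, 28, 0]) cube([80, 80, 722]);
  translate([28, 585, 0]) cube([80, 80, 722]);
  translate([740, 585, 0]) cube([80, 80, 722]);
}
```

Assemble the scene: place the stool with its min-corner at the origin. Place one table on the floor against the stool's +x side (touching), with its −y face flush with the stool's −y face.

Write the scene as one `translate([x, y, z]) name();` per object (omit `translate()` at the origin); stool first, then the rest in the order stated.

stool();
translate([321, 0, 0]) table();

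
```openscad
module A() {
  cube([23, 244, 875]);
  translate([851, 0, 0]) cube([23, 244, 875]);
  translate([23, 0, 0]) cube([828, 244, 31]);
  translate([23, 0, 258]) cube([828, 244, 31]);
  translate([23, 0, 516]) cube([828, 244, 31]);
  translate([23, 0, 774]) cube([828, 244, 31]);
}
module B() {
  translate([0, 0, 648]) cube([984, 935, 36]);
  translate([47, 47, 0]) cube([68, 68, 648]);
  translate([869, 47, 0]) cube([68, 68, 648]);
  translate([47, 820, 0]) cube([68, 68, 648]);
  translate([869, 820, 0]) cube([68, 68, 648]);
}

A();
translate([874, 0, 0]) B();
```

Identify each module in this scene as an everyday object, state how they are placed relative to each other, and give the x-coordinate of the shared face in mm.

The bookshelf's +x face and the table's −x face are both at x = 874 mm.

A is a bookshelf. B is a table. The table is against the bookshelf's +x side, with their −y faces flush. The x-coordinate of the shared face is 874 mm.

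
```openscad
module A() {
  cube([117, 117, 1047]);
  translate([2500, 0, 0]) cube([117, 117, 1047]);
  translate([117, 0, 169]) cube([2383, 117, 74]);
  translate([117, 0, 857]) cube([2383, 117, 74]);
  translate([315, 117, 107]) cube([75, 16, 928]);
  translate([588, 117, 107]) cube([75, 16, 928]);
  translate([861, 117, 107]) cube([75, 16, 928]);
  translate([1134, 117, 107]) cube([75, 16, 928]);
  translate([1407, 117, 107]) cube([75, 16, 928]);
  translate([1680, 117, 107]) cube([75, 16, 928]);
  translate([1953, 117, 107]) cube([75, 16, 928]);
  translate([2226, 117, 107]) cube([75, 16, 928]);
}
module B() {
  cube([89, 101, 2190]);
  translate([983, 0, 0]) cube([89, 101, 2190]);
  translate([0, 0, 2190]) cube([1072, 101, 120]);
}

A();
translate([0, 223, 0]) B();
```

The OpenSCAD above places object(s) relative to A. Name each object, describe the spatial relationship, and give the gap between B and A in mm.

The door frame's nearest face is 90 mm from the fence section's +y face.

A is a fence section. B is a door frame. The door frame is on the floor beside the fence section on its +y side. The gap between the door frame and the fence section is 90 mm.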